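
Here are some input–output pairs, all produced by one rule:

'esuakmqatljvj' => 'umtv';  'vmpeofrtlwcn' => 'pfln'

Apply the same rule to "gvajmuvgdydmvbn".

audmn

What's happening: keep one character in every 3, starting at position 3 (positions 3rd, 6th, 9th, ...).
Applying that to "gvajmuvgdydmvbn" gives "audmn".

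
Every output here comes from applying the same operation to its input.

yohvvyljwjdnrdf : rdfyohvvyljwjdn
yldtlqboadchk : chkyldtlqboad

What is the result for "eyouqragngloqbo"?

What's happening: move the last 3 characters to the front (rotate right by 3).
So "eyouqragngloqbo" becomes "qboeyouqragnglo".

qboeyouqragnglo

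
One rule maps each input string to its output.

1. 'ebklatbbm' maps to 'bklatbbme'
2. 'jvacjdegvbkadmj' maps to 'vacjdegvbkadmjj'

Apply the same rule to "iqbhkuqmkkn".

The transformation: move the first character to the end.
So "iqbhkuqmkkn" becomes "qbhkuqmkkni".

qbhkuqmkkni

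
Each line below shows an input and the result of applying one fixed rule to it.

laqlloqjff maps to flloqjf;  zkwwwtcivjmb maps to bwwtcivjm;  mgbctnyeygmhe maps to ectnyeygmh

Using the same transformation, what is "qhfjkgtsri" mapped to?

ijkgtsr

In each case the input is transformed by: delete the first 3 characters, then move the last character to the front.
"qhfjkgtsri" → "ijkgtsr".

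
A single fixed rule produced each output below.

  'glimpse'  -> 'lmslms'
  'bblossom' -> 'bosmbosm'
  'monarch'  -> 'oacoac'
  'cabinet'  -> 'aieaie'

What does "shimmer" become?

Rule — keep every other character starting from the second (positions 2nd, 4th, 6th, ...), then write the whole string twice.
On "shimmer": the first step gives "hme", and the second then gives "hmehme".
(Check on "cabinet": → "aie" → "aieaie" ✓)

hmehme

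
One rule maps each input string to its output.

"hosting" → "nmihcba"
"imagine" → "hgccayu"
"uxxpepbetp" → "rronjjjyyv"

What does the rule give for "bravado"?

Looking at the pairs, the operation is to sort the characters into reverse alphabetical order, then shift every letter 6 places backward in the alphabet (wrapping around).
Starting from "bravado": after the first operation, "vrodbaa"; after the second, "plixvuu".

plixvuu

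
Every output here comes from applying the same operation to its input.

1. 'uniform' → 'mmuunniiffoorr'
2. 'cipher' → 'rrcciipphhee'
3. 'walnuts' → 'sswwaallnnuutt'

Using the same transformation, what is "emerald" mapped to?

The pattern: move the last character to the front, then double every character.
Working it through for "emerald": intermediate "demeral", final "ddeemmeerraall".
(Check on "uniform": → "munifor" → "mmuunniiffoorr" ✓)

ddeemmeerraall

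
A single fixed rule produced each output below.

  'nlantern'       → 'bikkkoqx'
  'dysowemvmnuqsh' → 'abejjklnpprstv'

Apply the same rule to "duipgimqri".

adfffjmnor

Each output is the input with this applied: shift every letter 3 places backward in the alphabet (wrapping around), then sort the characters into alphabetical order.
Applying both steps to "duipgimqri": "arfmdfjnof", then "adfffjmnor".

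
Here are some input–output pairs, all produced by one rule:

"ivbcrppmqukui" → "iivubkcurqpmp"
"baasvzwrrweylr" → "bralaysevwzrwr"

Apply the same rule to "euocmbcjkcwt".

etuwocckmjbc

The transformation: take characters alternately from the front and the back (1st, last, 2nd, 2nd-last, ...).
"euocmbcjkcwt" → "etuwocckmjbc".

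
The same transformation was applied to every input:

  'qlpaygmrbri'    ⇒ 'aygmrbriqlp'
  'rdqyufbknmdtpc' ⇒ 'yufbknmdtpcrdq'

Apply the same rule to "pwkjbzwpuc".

jbzwpucpwk

The pattern: move the first 3 characters to the end (rotate left by 3).
Doing the same to "pwkjbzwpuc": "jbzwpucpwk".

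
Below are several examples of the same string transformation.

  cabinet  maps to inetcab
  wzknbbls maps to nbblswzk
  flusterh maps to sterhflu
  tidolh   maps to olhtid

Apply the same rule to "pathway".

hwaypat

The transformation: move the first 3 characters to the end (rotate left by 3).
For "pathway" the result is "hwaypat".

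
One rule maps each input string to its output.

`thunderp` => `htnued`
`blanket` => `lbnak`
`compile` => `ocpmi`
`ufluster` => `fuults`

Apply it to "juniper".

ujinp

What's happening: delete the last 2 characters, then swap each adjacent pair of characters (1↔2, 3↔4, ...).
Applying both steps to "juniper": "junip", then "ujinp".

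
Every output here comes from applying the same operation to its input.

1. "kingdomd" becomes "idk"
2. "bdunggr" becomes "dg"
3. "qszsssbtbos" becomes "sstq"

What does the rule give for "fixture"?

The rule is to swap the first and last characters, then keep one character in every 3, starting at position 2 (positions 2nd, 5th, 8th, ...).
Starting from "fixture": after the first operation, "eixturf"; after the second, "iu".

iu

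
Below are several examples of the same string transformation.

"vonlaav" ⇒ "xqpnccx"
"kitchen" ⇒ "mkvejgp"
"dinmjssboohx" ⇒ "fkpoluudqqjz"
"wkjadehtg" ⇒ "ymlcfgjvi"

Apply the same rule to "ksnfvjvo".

muphxlxq

The pattern: shift every letter 2 places forward in the alphabet (wrapping around).
Doing the same to "ksnfvjvo": "muphxlxq".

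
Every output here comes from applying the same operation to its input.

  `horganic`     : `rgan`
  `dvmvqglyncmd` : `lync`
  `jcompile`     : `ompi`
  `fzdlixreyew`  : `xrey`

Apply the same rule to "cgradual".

radu

What's happening: delete the last 2 characters, then keep only the last 4 characters.
"cgradual" → "cgradu" → "radu".
(Check on "dvmvqglyncmd": → "dvmvqglync" → "lync" ✓)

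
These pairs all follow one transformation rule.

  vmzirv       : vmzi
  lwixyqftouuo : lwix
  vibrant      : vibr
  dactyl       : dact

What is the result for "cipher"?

Looking at the pairs, the operation is to keep only the first 4 characters.
For "cipher" the result is "ciph".

ciph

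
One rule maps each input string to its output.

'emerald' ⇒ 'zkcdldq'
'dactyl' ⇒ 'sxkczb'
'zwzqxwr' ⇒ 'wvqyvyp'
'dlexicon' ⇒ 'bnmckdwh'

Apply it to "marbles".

kdrlzqa

Each output is the input with this applied: move the last 3 characters to the front (rotate right by 3), then shift every letter 1 place backward in the alphabet (wrapping around).
On "marbles": the first step gives "lesmarb", and the second then gives "kdrlzqa".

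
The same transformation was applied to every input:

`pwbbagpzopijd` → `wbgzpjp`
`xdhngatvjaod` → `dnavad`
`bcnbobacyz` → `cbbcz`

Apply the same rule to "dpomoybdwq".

The transformation: move the first character to the end, then keep every other character starting from the first (positions 1st, 3rd, 5th, ...).
On "dpomoybdwq" that produces "pmydq".

pmydq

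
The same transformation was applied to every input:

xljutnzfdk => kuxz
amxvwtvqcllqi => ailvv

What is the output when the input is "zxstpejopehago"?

The rule is to keep one character in every 3, starting at position 1 (positions 1st, 4th, 7th, ...), then sort the characters into alphabetical order.
Applying that to "zxstpejopehago" gives "egjtz".

egjtz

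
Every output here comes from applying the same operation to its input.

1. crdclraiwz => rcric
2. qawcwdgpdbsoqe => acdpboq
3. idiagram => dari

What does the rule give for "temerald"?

eeat

Rule — swap the first and last characters, then keep every other character starting from the second (positions 2nd, 4th, 6th, ...).
On "temerald": the first step gives "demeralt", and the second then gives "eeat".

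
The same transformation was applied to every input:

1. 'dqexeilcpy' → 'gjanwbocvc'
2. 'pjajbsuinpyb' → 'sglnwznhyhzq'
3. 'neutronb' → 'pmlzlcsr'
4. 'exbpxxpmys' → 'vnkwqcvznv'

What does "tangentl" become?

clrjryle

Looking at the pairs, the operation is to swap the front and back halves of the string, then shift every letter 2 places backward in the alphabet (wrapping around).
Starting from "tangentl": after the first operation, "entltang"; after the second, "clrjryle".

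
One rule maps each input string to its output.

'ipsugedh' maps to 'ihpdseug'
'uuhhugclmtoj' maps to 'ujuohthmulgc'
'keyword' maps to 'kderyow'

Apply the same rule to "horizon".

hnoorzi

Looking at the pairs, the operation is to take characters alternately from the front and the back (1st, last, 2nd, 2nd-last, ...).
So "horizon" becomes "hnoorzi".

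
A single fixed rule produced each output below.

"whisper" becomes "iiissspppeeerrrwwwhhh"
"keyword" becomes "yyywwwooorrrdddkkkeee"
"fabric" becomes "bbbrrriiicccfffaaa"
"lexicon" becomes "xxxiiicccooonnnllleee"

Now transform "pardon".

rrrdddooonnnpppaaa

Rule — move the first 2 characters to the end (rotate left by 2), then repeat every character 3 times.
Applying both steps to "pardon": "rdonpa", then "rrrdddooonnnpppaaa".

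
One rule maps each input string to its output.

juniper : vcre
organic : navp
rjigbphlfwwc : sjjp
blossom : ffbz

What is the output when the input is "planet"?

Rule — shift every letter 13 places forward in the alphabet (wrapping around) — i.e. ROT13, then keep only the last 4 characters.
Applying both steps to "planet": "cynarg", then "narg".

narg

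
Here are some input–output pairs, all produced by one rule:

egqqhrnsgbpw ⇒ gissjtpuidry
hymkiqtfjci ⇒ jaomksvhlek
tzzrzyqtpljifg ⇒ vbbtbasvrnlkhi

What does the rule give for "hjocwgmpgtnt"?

The pattern: shift every letter 2 places forward in the alphabet (wrapping around).
On "hjocwgmpgtnt" that produces "jlqeyiorivpv".

jlqeyiorivpv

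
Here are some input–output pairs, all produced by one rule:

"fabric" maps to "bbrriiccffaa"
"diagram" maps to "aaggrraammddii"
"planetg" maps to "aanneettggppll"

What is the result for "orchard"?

The transformation: move the first 2 characters to the end (rotate left by 2), then double every character.
"orchard" → "chardor" → "cchhaarrddoorr".

cchhaarrddoorr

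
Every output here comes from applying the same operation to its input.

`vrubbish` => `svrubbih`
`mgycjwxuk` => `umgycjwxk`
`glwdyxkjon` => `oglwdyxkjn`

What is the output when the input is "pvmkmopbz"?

bpvmkmopz

Rule — move the last character to the front, then swap the first and last characters.
"pvmkmopbz" → "zpvmkmopb" → "bpvmkmopz".
(Check on "mgycjwxuk": → "kmgycjwxu" → "umgycjwxk" ✓)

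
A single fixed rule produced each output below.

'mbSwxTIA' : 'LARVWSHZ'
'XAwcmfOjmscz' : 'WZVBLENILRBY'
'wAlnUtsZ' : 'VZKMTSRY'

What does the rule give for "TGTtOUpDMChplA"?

SFSSNTOCLBGOKZ

Looking at the pairs, the operation is to shift every letter 1 place backward in the alphabet (wrapping around), then convert every letter to uppercase.
Applying both steps to "TGTtOUpDMChplA": "SFSsNToCLBgokZ", then "SFSSNTOCLBGOKZ".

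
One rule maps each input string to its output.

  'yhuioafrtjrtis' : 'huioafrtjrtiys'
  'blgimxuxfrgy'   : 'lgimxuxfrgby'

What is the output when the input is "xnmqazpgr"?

nmqazpgxr

Looking at the pairs, the operation is to swap the first and last characters, then move the first character to the end.
Starting from "xnmqazpgr": after the first operation, "rnmqazpgx"; after the second, "nmqazpgxr".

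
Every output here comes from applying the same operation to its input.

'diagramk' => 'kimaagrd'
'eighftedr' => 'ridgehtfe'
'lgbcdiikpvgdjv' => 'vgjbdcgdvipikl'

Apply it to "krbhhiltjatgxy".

The pattern: take characters alternately from the front and the back (1st, last, 2nd, 2nd-last, ...), then move the first character to the end.
On "krbhhiltjatgxy": the first step gives "kyrxbghthaijlt", and the second then gives "yrxbghthaijltk".

yrxbghthaijltk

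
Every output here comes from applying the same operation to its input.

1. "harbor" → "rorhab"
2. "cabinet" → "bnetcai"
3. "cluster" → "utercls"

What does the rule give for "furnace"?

The pattern: move the first 3 characters to the end (rotate left by 3), then swap the first and last characters.
Working it through for "furnace": intermediate "nacefur", final "racefun".

racefun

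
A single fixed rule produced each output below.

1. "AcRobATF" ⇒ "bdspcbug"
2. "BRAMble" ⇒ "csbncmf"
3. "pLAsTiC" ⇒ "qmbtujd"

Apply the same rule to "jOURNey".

Each output is the input with this applied: shift every letter 1 place forward in the alphabet (wrapping around), then convert every letter to lowercase.
Applying both steps to "jOURNey": "kPVSOfz", then "kpvsofz".
(Check on "AcRobATF": → "BdSpcBUG" → "bdspcbug" ✓)

kpvsofz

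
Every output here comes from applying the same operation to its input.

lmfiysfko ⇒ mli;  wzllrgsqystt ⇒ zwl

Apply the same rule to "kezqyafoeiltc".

Looking at the pairs, the operation is to swap each adjacent pair of characters (1↔2, 3↔4, ...), then keep only the first 3 characters.
Starting from "kezqyafoeiltc": after the first operation, "ekqzayofietlc"; after the second, "ekq".

ekq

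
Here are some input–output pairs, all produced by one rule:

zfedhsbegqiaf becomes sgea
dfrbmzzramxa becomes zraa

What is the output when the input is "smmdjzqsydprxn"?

The pattern: keep one character in every 3, starting at position 3 (positions 3rd, 6th, 9th, ...), then sort the characters into reverse alphabetical order.
Starting from "smmdjzqsydprxn": after the first operation, "mzyr"; after the second, "zyrm".

zyrm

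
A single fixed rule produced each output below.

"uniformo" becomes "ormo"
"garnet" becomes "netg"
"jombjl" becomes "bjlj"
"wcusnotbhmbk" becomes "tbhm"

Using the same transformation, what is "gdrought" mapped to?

ught

Each output is the input with this applied: swap the front and back halves of the string, then keep only the first 4 characters.
Working it through for "gdrought": intermediate "ughtgdro", final "ught".
(Check on "garnet": → "netgar" → "netg" ✓)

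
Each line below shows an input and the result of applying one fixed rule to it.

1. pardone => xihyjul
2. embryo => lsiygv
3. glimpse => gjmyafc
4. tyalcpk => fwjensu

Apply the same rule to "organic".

uhcwila

Rule — shift every letter 6 places backward in the alphabet (wrapping around), then move the first 3 characters to the end (rotate left by 3).
Working it through for "organic": intermediate "ilauhcw", final "uhcwila".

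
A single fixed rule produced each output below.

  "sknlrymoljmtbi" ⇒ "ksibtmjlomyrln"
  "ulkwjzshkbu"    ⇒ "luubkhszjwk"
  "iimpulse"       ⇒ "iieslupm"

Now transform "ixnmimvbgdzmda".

xiadmzdgbvmimn

Rule — reverse the string, then move the last 2 characters to the front (rotate right by 2).
For "ixnmimvbgdzmda", step one produces "admzdgbvmimnxi"; step two turns that into "xiadmzdgbvmimn".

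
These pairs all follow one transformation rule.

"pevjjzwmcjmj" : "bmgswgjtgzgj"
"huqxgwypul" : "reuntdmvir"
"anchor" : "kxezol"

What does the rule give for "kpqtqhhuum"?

Looking at the pairs, the operation is to shift every letter 3 places backward in the alphabet (wrapping around), then swap each adjacent pair of characters (1↔2, 3↔4, ...).
Starting from "kpqtqhhuum": after the first operation, "hmnqneerrj"; after the second, "mhqnenrejr".

mhqnenrejr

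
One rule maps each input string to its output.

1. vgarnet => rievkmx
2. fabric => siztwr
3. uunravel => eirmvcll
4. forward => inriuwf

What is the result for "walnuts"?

celkjnr

The pattern: shift every letter 9 places backward in the alphabet (wrapping around), then move the first 2 characters to the end (rotate left by 2).
Applying both steps to "walnuts": "nrcelkj", then "celkjnr".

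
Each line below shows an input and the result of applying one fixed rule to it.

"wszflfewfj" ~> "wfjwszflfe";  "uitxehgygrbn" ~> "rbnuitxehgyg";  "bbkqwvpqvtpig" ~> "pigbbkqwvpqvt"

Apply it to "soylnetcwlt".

wltsoylnetc

Each output is the input with this applied: move the last 3 characters to the front (rotate right by 3).
So "soylnetcwlt" becomes "wltsoylnetc".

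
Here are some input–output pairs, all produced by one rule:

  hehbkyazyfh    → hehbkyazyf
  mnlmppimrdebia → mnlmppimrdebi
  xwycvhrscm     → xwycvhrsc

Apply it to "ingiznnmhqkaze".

The rule is to delete the last character.
Applying that to "ingiznnmhqkaze" gives "ingiznnmhqkaz".

ingiznnmhqkaz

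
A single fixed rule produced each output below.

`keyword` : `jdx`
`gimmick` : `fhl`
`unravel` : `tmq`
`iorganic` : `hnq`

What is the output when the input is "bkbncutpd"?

Looking at the pairs, the operation is to shift every letter 1 place backward in the alphabet (wrapping around), then keep only the first 3 characters.
"bkbncutpd" → "ajambtsoc" → "aja".

aja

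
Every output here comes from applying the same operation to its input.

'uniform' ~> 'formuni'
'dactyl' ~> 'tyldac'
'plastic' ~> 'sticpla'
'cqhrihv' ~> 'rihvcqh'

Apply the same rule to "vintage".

The pattern: move the first 3 characters to the end (rotate left by 3).
Doing the same to "vintage": "tagevin".

tagevin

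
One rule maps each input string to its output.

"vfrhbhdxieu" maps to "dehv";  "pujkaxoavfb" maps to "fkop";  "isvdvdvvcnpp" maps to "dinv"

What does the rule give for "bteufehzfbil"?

The pattern: keep one character in every 3, starting at position 1 (positions 1st, 4th, 7th, ...), then sort the characters into alphabetical order.
On "bteufehzfbil": the first step gives "buhb", and the second then gives "bbhu".

bbhu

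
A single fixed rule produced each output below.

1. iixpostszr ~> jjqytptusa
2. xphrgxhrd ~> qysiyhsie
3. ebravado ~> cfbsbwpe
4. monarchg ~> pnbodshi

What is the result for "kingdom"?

The rule is to swap each adjacent pair of characters (1↔2, 3↔4, ...), then shift every letter 1 place forward in the alphabet (wrapping around).
On "kingdom": the first step gives "ikgnodm", and the second then gives "jlhopen".

jlhopen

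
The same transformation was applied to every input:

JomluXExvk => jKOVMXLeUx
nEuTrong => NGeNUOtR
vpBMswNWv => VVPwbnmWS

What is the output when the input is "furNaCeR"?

FrUERcnA

Each output is the input with this applied: take characters alternately from the front and the back (1st, last, 2nd, 2nd-last, ...), then flip the case of every letter.
Working it through for "furNaCeR": intermediate "fRuerCNa", final "FrUERcnA".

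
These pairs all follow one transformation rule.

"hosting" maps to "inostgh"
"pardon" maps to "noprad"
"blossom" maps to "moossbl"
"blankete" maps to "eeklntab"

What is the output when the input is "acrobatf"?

bcfortaa

Each output is the input with this applied: sort the characters into alphabetical order, then move the first 2 characters to the end (rotate left by 2).
On "acrobatf": the first step gives "aabcfort", and the second then gives "bcfortaa".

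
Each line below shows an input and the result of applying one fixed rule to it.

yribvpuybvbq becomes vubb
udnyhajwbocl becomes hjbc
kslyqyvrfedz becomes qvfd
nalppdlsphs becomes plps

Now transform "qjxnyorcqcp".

Rule — keep every other character starting from the first (positions 1st, 3rd, 5th, ...), then keep only the last 4 characters.
On "qjxnyorcqcp": the first step gives "qxyrqp", and the second then gives "yrqp".
(Check on "kslyqyvrfedz": → "klqvfd" → "qvfd" ✓)

yrqp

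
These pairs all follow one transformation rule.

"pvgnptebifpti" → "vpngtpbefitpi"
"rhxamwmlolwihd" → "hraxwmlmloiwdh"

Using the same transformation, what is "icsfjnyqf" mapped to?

cifsnjqyf

Rule — swap each adjacent pair of characters (1↔2, 3↔4, ...).
So "icsfjnyqf" becomes "cifsnjqyf".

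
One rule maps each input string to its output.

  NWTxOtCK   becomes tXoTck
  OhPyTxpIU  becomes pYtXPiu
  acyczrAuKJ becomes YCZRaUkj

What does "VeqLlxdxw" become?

What's happening: delete the first 2 characters, then flip the case of every letter.
Working it through for "VeqLlxdxw": intermediate "qLlxdxw", final "QlLXDXW".

QlLXDXW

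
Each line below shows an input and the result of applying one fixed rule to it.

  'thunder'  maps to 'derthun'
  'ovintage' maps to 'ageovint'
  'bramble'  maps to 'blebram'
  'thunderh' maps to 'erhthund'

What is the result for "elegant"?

anteleg

The pattern: move the last 3 characters to the front (rotate right by 3).
Doing the same to "elegant": "anteleg".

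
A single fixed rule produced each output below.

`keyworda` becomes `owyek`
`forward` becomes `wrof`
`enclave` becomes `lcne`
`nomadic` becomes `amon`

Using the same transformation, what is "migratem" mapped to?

argim

Rule — reverse the string, then delete the first 3 characters.
On "migratem": the first step gives "metargim", and the second then gives "argim".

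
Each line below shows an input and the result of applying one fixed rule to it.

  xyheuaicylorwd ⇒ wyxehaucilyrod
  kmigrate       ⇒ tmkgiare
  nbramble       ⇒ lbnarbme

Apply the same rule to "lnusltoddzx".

What's happening: swap each adjacent pair of characters (1↔2, 3↔4, ...), then move the last character to the front.
Doing the same to "lnusltoddzx": "xnlsutldozd".
(Check on "nbramble": → "bnarbmel" → "lbnarbme" ✓)

xnlsutldozd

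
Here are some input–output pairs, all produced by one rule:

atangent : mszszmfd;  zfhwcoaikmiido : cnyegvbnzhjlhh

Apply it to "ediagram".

In each case the input is transformed by: move the last 2 characters to the front (rotate right by 2), then shift every letter 1 place backward in the alphabet (wrapping around).
Applying that to "ediagram" gives "zldchzfq".

zldchzfq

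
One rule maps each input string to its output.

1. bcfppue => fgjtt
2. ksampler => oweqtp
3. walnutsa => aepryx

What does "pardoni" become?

In each case the input is transformed by: delete the last 2 characters, then shift every letter 4 places forward in the alphabet (wrapping around).
"pardoni" → "pardo" → "tevhs".

tevhs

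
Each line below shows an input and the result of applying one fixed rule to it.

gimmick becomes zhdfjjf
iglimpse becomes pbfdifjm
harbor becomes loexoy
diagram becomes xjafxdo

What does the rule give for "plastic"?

The rule is to move the last 2 characters to the front (rotate right by 2), then shift every letter 3 places backward in the alphabet (wrapping around).
On "plastic": the first step gives "icplast", and the second then gives "fzmixpq".

fzmixpq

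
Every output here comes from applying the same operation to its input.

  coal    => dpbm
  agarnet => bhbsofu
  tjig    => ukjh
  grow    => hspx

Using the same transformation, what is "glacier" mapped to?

The rule is to shift every letter 1 place forward in the alphabet (wrapping around).
"glacier" → "hmbdjfs".

hmbdjfs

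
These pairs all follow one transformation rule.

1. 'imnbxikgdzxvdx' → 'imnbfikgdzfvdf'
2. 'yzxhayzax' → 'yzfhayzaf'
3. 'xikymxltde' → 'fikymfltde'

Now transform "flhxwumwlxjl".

flhfwumwlfjl

What's happening: replace every "x" with "f".
So "flhxwumwlxjl" becomes "flhfwumwlfjl".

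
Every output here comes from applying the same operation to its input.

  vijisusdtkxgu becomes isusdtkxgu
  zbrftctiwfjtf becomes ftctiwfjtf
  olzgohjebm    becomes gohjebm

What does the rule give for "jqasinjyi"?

sinjyi

Each output is the input with this applied: delete the first 3 characters.
On "jqasinjyi" that produces "sinjyi".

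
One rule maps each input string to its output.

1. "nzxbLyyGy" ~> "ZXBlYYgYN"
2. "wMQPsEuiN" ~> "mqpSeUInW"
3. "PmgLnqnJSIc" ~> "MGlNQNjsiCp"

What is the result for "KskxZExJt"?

SKXzeXjTk

The transformation: move the first character to the end, then flip the case of every letter.
For "KskxZExJt", step one produces "skxZExJtK"; step two turns that into "SKXzeXjTk".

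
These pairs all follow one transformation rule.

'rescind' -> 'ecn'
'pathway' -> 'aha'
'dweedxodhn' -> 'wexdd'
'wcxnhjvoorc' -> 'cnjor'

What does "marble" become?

What's happening: swap the first and last characters, then keep every other character starting from the second (positions 2nd, 4th, 6th, ...).
Applying both steps to "marble": "earblm", then "abm".

abm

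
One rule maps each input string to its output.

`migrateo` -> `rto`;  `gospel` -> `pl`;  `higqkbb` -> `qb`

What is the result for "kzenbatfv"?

The pattern: keep every other character starting from the second (positions 2nd, 4th, 6th, ...), then delete the first character.
On "kzenbatfv": the first step gives "znaf", and the second then gives "naf".
(Check on "higqkbb": → "iqb" → "qb" ✓)

naf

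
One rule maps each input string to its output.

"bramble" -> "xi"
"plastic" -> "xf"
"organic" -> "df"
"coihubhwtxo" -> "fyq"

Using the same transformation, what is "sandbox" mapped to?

What's happening: keep one character in every 3, starting at position 3 (positions 3rd, 6th, 9th, ...), then shift every letter 3 places backward in the alphabet (wrapping around).
"sandbox" → "no" → "kl".

kl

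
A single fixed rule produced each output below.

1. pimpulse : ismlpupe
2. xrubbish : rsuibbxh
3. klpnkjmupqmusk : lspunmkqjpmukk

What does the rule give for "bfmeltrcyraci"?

In each case the input is transformed by: take characters alternately from the front and the back (1st, last, 2nd, 2nd-last, ...), then move the first 2 characters to the end (rotate left by 2).
"bfmeltrcyraci" → "bifcmaerlytcr" → "fcmaerlytcrbi".

fcmaerlytcrbi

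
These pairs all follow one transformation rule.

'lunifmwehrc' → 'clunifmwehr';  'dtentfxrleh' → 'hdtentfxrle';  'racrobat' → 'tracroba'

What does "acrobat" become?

tacroba

In each case the input is transformed by: move the last character to the front.
Applying that to "acrobat" gives "tacroba".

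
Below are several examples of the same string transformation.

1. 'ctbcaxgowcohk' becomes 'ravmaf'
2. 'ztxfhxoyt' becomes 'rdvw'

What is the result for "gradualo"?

Rule — shift every letter 2 places backward in the alphabet (wrapping around), then keep every other character starting from the second (positions 2nd, 4th, 6th, ...).
Working it through for "gradualo": intermediate "epybsyjm", final "pbym".
(Check on "ztxfhxoyt": → "xrvdfvmwr" → "rdvw" ✓)

pbym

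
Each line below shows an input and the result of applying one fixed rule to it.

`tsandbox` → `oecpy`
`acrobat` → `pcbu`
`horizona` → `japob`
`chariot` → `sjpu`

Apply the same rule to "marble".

The transformation: shift every letter 1 place forward in the alphabet (wrapping around), then delete the first 3 characters.
Applying both steps to "marble": "nbscmf", then "cmf".

cmf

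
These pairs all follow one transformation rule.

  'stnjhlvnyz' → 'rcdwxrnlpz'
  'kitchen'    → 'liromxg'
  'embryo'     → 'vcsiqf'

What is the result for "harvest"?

iwxlevz

What's happening: shift every letter 4 places forward in the alphabet (wrapping around), then move the last 3 characters to the front (rotate right by 3).
Applying both steps to "harvest": "levziwx", then "iwxlevz".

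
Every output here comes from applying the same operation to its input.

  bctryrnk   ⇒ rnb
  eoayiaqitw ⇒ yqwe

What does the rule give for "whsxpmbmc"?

xbw

The pattern: keep one character in every 3, starting at position 1 (positions 1st, 4th, 7th, ...), then move the first character to the end.
Working it through for "whsxpmbmc": intermediate "wxb", final "xbw".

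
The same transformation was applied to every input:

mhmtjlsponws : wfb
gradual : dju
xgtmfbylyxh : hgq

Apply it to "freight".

In each case the input is transformed by: shift every letter 9 places forward in the alphabet (wrapping around), then keep only the last 3 characters.
Working it through for "freight": intermediate "oanrpqc", final "pqc".

pqc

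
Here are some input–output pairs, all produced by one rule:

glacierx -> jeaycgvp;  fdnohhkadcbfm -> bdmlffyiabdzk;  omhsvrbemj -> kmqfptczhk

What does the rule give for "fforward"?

Each output is the input with this applied: shift every letter 2 places backward in the alphabet (wrapping around), then swap each adjacent pair of characters (1↔2, 3↔4, ...).
Applying both steps to "fforward": "ddmpuypb", then "ddpmyubp".

ddpmyubp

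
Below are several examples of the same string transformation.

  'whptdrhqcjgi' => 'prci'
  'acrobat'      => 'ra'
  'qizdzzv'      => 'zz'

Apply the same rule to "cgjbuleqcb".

jlc

Rule — keep one character in every 3, starting at position 3 (positions 3rd, 6th, 9th, ...).
For "cgjbuleqcb" the result is "jlc".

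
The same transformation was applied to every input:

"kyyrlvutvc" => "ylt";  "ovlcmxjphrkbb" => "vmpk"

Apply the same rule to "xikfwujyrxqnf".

Looking at the pairs, the operation is to keep one character in every 3, starting at position 2 (positions 2nd, 5th, 8th, ...).
"xikfwujyrxqnf" → "iwyq".

iwyq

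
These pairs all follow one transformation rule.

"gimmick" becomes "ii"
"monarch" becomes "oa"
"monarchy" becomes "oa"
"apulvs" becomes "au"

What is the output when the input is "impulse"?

The pattern: keep only the vowels.
Applying that to "impulse" gives "iue".

iue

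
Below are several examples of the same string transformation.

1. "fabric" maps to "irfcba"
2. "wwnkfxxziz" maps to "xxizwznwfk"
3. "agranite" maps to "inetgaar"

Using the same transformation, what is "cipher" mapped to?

Each output is the input with this applied: swap the front and back halves of the string, then swap each adjacent pair of characters (1↔2, 3↔4, ...).
Applying both steps to "cipher": "hercip", then "ehcrpi".

ehcrpi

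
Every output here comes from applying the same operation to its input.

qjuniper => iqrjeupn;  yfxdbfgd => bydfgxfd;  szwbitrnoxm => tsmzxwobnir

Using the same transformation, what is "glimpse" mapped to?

mgelsip

The rule is to take characters alternately from the front and the back (1st, last, 2nd, 2nd-last, ...), then move the last character to the front.
Starting from "glimpse": after the first operation, "gelsipm"; after the second, "mgelsip".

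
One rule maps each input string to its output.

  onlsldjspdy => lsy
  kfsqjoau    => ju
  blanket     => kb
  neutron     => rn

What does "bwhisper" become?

sr

In each case the input is transformed by: move the first 2 characters to the end (rotate left by 2), then keep one character in every 3, starting at position 3 (positions 3rd, 6th, 9th, ...).
Starting from "bwhisper": after the first operation, "hisperbw"; after the second, "sr".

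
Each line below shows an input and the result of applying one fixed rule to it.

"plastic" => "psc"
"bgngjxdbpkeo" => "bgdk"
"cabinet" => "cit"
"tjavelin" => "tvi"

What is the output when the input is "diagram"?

dgm

Rule — keep one character in every 3, starting at position 1 (positions 1st, 4th, 7th, ...).
Applying that to "diagram" gives "dgm".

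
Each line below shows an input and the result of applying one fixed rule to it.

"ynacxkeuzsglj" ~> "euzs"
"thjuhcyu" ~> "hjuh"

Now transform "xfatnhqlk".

The rule is to move the last 3 characters to the front (rotate right by 3), then keep only the last 4 characters.
"xfatnhqlk" → "qlkxfatnh" → "atnh".
(Check on "thjuhcyu": → "cyuthjuh" → "hjuh" ✓)

atnh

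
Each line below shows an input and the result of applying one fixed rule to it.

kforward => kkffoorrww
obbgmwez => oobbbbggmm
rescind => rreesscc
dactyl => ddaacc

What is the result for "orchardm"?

The pattern: delete the last 3 characters, then double every character.
Starting from "orchardm": after the first operation, "orcha"; after the second, "oorrcchhaa".

oorrcchhaa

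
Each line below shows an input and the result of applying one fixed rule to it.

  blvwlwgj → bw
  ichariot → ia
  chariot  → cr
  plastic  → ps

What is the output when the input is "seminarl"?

si

Looking at the pairs, the operation is to keep one character in every 3, starting at position 1 (positions 1st, 4th, 7th, ...), then delete the last character.
On "seminarl": the first step gives "sir", and the second then gives "si".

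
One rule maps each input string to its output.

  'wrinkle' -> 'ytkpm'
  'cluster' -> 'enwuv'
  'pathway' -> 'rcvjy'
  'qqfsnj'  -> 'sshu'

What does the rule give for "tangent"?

vcpig

In each case the input is transformed by: shift every letter 2 places forward in the alphabet (wrapping around), then delete the last 2 characters.
On "tangent" that produces "vcpig".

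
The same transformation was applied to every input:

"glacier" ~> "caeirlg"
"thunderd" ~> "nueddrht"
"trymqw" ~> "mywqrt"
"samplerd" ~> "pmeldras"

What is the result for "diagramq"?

What's happening: swap each adjacent pair of characters (1↔2, 3↔4, ...), then move the first 2 characters to the end (rotate left by 2).
Applying both steps to "diagramq": "idgaarqm", then "gaarqmid".

gaarqmid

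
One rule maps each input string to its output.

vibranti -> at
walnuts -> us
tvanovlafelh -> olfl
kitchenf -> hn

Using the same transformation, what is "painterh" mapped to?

In each case the input is transformed by: keep every other character starting from the first (positions 1st, 3rd, 5th, ...), then delete the first 2 characters.
Working it through for "painterh": intermediate "pitr", final "tr".
(Check on "tvanovlafelh": → "taolfl" → "olfl" ✓)

tr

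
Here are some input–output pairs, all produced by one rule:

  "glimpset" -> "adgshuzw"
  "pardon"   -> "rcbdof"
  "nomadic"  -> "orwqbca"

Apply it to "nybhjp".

Rule — move the first 3 characters to the end (rotate left by 3), then shift every letter 12 places backward in the alphabet (wrapping around).
For "nybhjp", step one produces "hjpnyb"; step two turns that into "vxdbmp".

vxdbmp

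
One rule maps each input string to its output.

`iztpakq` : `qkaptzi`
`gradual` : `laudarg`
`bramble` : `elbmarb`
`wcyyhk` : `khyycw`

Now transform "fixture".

erutxif

Each output is the input with this applied: reverse the string.
"fixture" → "erutxif".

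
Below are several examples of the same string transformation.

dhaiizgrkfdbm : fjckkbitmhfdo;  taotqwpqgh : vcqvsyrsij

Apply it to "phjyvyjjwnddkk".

The rule is to shift every letter 2 places forward in the alphabet (wrapping around).
On "phjyvyjjwnddkk" that produces "rjlaxallypffmm".

rjlaxallypffmm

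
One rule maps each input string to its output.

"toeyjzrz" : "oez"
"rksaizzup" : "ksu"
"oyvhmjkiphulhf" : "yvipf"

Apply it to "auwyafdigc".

What's happening: swap each adjacent pair of characters (1↔2, 3↔4, ...), then keep one character in every 3, starting at position 1 (positions 1st, 4th, 7th, ...).
Doing the same to "auwyafdigc": "uwig".

uwig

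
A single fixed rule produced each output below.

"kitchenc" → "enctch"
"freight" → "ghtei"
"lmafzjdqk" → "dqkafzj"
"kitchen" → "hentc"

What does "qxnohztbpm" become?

bpmnohzt

The rule is to delete the first 2 characters, then move the last 3 characters to the front (rotate right by 3).
Applying that to "qxnohztbpm" gives "bpmnohzt".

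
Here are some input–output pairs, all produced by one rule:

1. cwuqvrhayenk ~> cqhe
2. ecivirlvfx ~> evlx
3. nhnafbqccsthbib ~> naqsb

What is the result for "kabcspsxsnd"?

Rule — keep one character in every 3, starting at position 1 (positions 1st, 4th, 7th, ...).
Doing the same to "kabcspsxsnd": "kcsn".

kcsn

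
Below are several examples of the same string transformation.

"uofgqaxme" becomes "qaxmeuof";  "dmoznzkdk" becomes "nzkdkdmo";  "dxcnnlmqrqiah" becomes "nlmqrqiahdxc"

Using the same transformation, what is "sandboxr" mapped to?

The transformation: move the first 3 characters to the end (rotate left by 3), then delete the first character.
On "sandboxr": the first step gives "dboxrsan", and the second then gives "boxrsan".
(Check on "dxcnnlmqrqiah": → "nnlmqrqiahdxc" → "nlmqrqiahdxc" ✓)

boxrsan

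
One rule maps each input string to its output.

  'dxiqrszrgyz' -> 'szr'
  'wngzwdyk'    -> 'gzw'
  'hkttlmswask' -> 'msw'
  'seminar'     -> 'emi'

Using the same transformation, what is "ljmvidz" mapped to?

jmv

What's happening: move the last 3 characters to the front (rotate right by 3), then keep only the last 3 characters.
Doing the same to "ljmvidz": "jmv".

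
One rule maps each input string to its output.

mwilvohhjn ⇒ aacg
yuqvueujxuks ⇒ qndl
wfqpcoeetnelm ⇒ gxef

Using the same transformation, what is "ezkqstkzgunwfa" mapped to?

gpyt

The pattern: shift every letter 7 places backward in the alphabet (wrapping around), then keep only the last 4 characters.
Applying both steps to "ezkqstkzgunwfa": "xsdjlmdszngpyt", then "gpyt".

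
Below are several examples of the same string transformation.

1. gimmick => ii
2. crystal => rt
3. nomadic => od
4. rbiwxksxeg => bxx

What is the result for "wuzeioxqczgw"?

uiqg

The pattern: keep one character in every 3, starting at position 2 (positions 2nd, 5th, 8th, ...).
So "wuzeioxqczgw" becomes "uiqg".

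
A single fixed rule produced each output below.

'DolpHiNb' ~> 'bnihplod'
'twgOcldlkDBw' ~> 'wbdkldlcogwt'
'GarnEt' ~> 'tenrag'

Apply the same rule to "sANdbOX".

The transformation: reverse the string, then convert every letter to lowercase.
On "sANdbOX": the first step gives "XObdNAs", and the second then gives "xobdnas".

xobdnas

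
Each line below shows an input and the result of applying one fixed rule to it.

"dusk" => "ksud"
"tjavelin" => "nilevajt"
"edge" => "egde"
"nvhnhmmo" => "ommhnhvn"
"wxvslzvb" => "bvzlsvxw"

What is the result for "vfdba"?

Rule — reverse the string.
Doing the same to "vfdba": "abdfv".

abdfv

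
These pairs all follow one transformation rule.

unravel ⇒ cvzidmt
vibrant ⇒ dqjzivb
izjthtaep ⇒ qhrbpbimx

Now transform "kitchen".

sqbkpmv

The rule is to shift every letter 8 places forward in the alphabet (wrapping around).
Applying that to "kitchen" gives "sqbkpmv".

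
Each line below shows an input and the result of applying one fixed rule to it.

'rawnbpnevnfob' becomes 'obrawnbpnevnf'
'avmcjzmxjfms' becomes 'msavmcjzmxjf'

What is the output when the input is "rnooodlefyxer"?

The pattern: move the last 2 characters to the front (rotate right by 2).
Applying that to "rnooodlefyxer" gives "errnooodlefyx".

errnooodlefyx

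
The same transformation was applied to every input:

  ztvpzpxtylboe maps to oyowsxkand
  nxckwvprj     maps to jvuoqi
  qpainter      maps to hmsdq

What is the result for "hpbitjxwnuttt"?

hsiwvmtsss

The rule is to shift every letter 1 place backward in the alphabet (wrapping around), then delete the first 3 characters.
Starting from "hpbitjxwnuttt": after the first operation, "goahsiwvmtsss"; after the second, "hsiwvmtsss".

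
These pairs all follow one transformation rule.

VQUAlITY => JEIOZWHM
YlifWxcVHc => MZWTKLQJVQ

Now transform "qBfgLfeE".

EPTUZTSS

Each output is the input with this applied: shift every letter 12 places backward in the alphabet (wrapping around), then convert every letter to uppercase.
"qBfgLfeE" → "ePtuZtsS" → "EPTUZTSS".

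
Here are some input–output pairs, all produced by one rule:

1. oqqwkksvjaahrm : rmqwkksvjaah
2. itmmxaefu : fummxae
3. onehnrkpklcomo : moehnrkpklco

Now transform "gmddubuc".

The rule is to delete the first 2 characters, then move the last 2 characters to the front (rotate right by 2).
So "gmddubuc" becomes "ucddub".

ucddub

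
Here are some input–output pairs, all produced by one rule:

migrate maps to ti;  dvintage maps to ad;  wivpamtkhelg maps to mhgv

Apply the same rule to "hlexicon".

Looking at the pairs, the operation is to move the first 3 characters to the end (rotate left by 3), then keep one character in every 3, starting at position 3 (positions 3rd, 6th, 9th, ...).
For "hlexicon", step one produces "xiconhle"; step two turns that into "ch".
(Check on "dvintage": → "ntagedvi" → "ad" ✓)

ch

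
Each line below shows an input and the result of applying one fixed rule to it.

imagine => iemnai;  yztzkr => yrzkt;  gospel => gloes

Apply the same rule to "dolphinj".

djonlip

The rule is to take characters alternately from the front and the back (1st, last, 2nd, 2nd-last, ...), then delete the last character.
For "dolphinj", step one produces "djonliph"; step two turns that into "djonlip".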